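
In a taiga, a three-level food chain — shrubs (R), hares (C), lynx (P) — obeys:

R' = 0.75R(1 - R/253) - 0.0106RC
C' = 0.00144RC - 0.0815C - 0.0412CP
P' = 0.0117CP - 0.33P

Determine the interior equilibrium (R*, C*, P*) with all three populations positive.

R* ≈ 152, C* ≈ 28.2, P* ≈ 3.34

From dP/dt = 0: 0.0117C* = 0.33, so C* = 28.2.
From dR/dt = 0: 0.75(1 - R*/253) = 0.0106·28.2, giving R* = 253·(1 - 0.399) = 152.
From dC/dt = 0: 0.00144·152 - 0.0815 = 0.0412P*, so P* = 0.138/0.0412 = 3.34.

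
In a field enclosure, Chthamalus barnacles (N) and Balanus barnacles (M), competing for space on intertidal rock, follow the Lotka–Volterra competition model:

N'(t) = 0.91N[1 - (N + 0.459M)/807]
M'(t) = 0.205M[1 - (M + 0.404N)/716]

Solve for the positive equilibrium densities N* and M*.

N* ≈ 587, M* ≈ 479

Setting both brackets to zero gives the nullclines N + 0.459M = 807 and 0.404N + M = 716.
Substituting M = 716 - 0.404N into the first: N(1 - 0.459·0.404) = 807 - 0.459·716.
So N* = 478/0.815 = 587, and then M* = 716 - 0.404·587 = 479.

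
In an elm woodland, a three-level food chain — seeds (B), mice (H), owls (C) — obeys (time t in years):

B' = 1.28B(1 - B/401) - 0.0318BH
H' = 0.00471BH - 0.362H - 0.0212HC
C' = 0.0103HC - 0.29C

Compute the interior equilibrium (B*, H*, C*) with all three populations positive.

From dC/dt = 0: 0.0103H* = 0.29, so H* = 28.2.
From dB/dt = 0: 1.28(1 - B*/401) = 0.0318·28.2, giving B* = 401·(1 - 0.699) = 121.
From dH/dt = 0: 0.00471·121 - 0.362 = 0.0212C*, so C* = 0.206/0.0212 = 9.7.

B* ≈ 121, H* ≈ 28.2, C* ≈ 9.7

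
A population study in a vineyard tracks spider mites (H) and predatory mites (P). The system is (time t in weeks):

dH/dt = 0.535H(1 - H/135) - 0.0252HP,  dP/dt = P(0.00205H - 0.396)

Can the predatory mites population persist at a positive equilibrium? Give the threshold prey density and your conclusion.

The predator equation gives dP/dt > 0 only when H > 0.396/0.00205 = 193.
Without the predator, H → K = 135. Since 135 < 193, the predator cannot invade.

Threshold H = 193; K < 193, so no, the predator goes extinct.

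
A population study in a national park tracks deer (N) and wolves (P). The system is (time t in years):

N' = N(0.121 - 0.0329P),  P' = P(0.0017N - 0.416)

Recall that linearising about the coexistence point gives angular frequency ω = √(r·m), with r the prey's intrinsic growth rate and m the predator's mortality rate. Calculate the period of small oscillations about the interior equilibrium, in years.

T ≈ 28 years

Here r = 0.121 and m = 0.416, so r·m = 0.0503.
ω = √0.0503 = 0.224 per year, hence T = 2π/ω ≈ 28 years.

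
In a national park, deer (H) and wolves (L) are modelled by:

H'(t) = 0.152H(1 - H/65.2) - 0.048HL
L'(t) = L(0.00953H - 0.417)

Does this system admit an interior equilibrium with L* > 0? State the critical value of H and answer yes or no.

Threshold H = 43.8; K > 43.8, so yes, the predator persists.

The predator equation gives dL/dt > 0 only when H > 0.417/0.00953 = 43.8.
Without the predator, H → K = 65.2. Since 65.2 > 43.8, the predator can invade and persist.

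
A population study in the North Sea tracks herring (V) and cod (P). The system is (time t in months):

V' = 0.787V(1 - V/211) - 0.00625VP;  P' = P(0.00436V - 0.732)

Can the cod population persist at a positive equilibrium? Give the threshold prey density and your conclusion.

The predator equation gives dP/dt > 0 only when V > 0.732/0.00436 = 168.
Without the predator, V → K = 211. Since 211 > 168, the predator can invade and persist.

Threshold V = 168; K > 168, so yes, the predator persists.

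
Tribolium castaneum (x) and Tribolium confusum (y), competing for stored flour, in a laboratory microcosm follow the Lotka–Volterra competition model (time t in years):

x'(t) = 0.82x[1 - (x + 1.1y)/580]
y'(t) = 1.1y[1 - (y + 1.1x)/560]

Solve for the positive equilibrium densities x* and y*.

x* ≈ 171, y* ≈ 371

Setting both brackets to zero gives the nullclines x + 1.1y = 580 and 1.1x + y = 560.
Substituting y = 560 - 1.1x into the first: x(1 - 1.1·1.1) = 580 - 1.1·560.
So x* = -36/-0.21 = 171, and then y* = 560 - 1.1·171 = 371.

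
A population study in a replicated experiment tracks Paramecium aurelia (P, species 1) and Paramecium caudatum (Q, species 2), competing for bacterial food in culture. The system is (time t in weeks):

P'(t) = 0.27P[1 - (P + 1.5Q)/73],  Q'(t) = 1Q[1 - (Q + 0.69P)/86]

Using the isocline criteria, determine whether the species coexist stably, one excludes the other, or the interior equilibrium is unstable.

species 2 excludes species 1

Compare the nullcline intercepts: K1/α12 = 73/1.5 = 48.7 < K2 = 86; K2/α21 = 86/0.69 = 125 > K1 = 73.
Since the inequalities point opposite ways, species 2 can invade but species 1 cannot.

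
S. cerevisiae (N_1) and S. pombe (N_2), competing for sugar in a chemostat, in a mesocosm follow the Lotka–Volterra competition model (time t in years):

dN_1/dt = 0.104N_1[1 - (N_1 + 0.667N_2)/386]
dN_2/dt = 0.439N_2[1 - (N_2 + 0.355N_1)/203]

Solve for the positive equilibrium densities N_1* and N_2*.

Setting both brackets to zero gives the nullclines N_1 + 0.667N_2 = 386 and 0.355N_1 + N_2 = 203.
Substituting N_2 = 203 - 0.355N_1 into the first: N_1(1 - 0.667·0.355) = 386 - 0.667·203.
So N_1* = 251/0.763 = 328, and then N_2* = 203 - 0.355·328 = 86.4.

N_1* ≈ 328, N_2* ≈ 86.4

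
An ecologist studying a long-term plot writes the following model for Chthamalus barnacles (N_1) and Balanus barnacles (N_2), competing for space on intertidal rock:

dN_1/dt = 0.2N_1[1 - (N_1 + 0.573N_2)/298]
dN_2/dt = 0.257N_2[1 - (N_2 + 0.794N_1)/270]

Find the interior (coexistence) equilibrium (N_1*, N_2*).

Setting both brackets to zero gives the nullclines N_1 + 0.573N_2 = 298 and 0.794N_1 + N_2 = 270.
Substituting N_2 = 270 - 0.794N_1 into the first: N_1(1 - 0.573·0.794) = 298 - 0.573·270.
So N_1* = 143/0.545 = 263, and then N_2* = 270 - 0.794·263 = 61.3.

N_1* ≈ 263, N_2* ≈ 61.3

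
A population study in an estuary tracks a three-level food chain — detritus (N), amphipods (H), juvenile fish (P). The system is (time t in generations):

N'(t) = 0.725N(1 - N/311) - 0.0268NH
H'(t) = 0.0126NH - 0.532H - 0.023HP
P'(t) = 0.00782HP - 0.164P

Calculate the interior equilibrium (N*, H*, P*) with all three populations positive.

From dP/dt = 0: 0.00782H* = 0.164, so H* = 21.
From dN/dt = 0: 0.725(1 - N*/311) = 0.0268·21, giving N* = 311·(1 - 0.775) = 69.9.
From dH/dt = 0: 0.0126·69.9 - 0.532 = 0.023P*, so P* = 0.349/0.023 = 15.2.

N* ≈ 69.9, H* ≈ 21, P* ≈ 15.2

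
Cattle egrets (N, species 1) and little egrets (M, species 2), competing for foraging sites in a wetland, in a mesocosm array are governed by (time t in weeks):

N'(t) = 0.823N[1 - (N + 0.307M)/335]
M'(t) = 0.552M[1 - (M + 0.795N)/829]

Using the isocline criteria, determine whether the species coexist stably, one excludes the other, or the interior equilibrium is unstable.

stable coexistence

Compare the nullcline intercepts: K1/α12 = 335/0.307 = 1090 > K2 = 829; K2/α21 = 829/0.795 = 1040 > K1 = 335.
Since both inequalities hold, each species can invade when rare, so the interior equilibrium is stable.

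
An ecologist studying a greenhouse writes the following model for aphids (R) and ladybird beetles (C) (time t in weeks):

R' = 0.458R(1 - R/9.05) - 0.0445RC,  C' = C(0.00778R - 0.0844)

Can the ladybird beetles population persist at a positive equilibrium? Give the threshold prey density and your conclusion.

Threshold R = 10.8; K < 10.8, so no, the predator goes extinct.

The predator equation gives dC/dt > 0 only when R > 0.0844/0.00778 = 10.8.
Without the predator, R → K = 9.05. Since 9.05 < 10.8, the predator cannot invade.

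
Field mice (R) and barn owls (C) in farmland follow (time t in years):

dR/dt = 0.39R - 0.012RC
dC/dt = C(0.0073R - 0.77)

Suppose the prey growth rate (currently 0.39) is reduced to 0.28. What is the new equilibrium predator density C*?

C* ≈ 23.3

At the interior fixed point, setting dR/dt = 0 with R > 0 fixes C* = (prey growth rate)/(RC coefficient) — independent of the other coefficients.
With the change, C* = 0.28/0.012 = 23.3; it falls from 32.5.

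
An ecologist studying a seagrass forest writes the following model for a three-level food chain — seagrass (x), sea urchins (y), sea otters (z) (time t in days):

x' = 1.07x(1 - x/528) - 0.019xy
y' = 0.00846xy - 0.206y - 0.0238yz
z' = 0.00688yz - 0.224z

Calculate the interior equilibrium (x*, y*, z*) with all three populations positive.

x* ≈ 223, y* ≈ 32.6, z* ≈ 70.5

From dz/dt = 0: 0.00688y* = 0.224, so y* = 32.6.
From dx/dt = 0: 1.07(1 - x*/528) = 0.019·32.6, giving x* = 528·(1 - 0.578) = 223.
From dy/dt = 0: 0.00846·223 - 0.206 = 0.0238z*, so z* = 1.68/0.0238 = 70.5.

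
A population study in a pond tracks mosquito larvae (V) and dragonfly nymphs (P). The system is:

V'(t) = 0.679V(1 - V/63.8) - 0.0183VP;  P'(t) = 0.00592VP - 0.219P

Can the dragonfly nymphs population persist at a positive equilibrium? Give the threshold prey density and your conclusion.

The predator equation gives dP/dt > 0 only when V > 0.219/0.00592 = 37.
Without the predator, V → K = 63.8. Since 63.8 > 37, the predator can invade and persist.

Threshold V = 37; K > 37, so yes, the predator persists.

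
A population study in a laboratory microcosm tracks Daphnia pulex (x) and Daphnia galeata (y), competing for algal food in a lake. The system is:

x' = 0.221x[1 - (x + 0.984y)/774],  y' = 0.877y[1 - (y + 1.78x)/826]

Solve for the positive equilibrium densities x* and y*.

Setting both brackets to zero gives the nullclines x + 0.984y = 774 and 1.78x + y = 826.
Substituting y = 826 - 1.78x into the first: x(1 - 0.984·1.78) = 774 - 0.984·826.
So x* = -38.8/-0.752 = 51.6, and then y* = 826 - 1.78·51.6 = 734.

x* ≈ 51.6, y* ≈ 734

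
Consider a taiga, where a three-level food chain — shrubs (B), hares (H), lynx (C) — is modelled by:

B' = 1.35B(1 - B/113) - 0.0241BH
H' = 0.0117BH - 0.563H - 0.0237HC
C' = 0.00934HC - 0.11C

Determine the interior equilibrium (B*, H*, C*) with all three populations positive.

From dC/dt = 0: 0.00934H* = 0.11, so H* = 11.8.
From dB/dt = 0: 1.35(1 - B*/113) = 0.0241·11.8, giving B* = 113·(1 - 0.21) = 89.2.
From dH/dt = 0: 0.0117·89.2 - 0.563 = 0.0237C*, so C* = 0.481/0.0237 = 20.3.

B* ≈ 89.2, H* ≈ 11.8, C* ≈ 20.3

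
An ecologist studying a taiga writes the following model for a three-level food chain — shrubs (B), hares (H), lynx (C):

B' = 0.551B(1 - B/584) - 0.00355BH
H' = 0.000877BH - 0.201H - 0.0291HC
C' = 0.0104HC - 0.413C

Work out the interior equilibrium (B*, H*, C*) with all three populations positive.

From dC/dt = 0: 0.0104H* = 0.413, so H* = 39.7.
From dB/dt = 0: 0.551(1 - B*/584) = 0.00355·39.7, giving B* = 584·(1 - 0.256) = 435.
From dH/dt = 0: 0.000877·435 - 0.201 = 0.0291C*, so C* = 0.18/0.0291 = 6.19.

B* ≈ 435, H* ≈ 39.7, C* ≈ 6.19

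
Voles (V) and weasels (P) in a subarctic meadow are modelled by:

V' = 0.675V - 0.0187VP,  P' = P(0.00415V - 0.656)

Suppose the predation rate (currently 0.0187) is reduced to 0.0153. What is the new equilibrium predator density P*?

At the interior fixed point, setting dV/dt = 0 with V > 0 fixes P* = (prey growth rate)/(VP coefficient) — independent of the other coefficients.
With the change, P* = 0.675/0.0153 = 44.1; it rises from 36.1.

P* ≈ 44.1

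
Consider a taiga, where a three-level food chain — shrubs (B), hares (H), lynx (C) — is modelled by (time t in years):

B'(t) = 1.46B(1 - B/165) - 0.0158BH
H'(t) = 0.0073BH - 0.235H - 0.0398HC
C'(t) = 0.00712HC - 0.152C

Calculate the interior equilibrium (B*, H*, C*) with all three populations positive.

From dC/dt = 0: 0.00712H* = 0.152, so H* = 21.3.
From dB/dt = 0: 1.46(1 - B*/165) = 0.0158·21.3, giving B* = 165·(1 - 0.231) = 127.
From dH/dt = 0: 0.0073·127 - 0.235 = 0.0398C*, so C* = 0.691/0.0398 = 17.4.

B* ≈ 127, H* ≈ 21.3, C* ≈ 17.4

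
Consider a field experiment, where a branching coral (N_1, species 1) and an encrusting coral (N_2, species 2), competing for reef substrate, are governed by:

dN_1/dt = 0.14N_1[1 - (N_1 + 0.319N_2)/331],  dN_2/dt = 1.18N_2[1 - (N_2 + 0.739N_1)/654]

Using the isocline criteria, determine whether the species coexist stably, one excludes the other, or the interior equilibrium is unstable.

Compare the nullcline intercepts: K1/α12 = 331/0.319 = 1040 > K2 = 654; K2/α21 = 654/0.739 = 885 > K1 = 331.
Since both inequalities hold, each species can invade when rare, so the interior equilibrium is stable.

stable coexistence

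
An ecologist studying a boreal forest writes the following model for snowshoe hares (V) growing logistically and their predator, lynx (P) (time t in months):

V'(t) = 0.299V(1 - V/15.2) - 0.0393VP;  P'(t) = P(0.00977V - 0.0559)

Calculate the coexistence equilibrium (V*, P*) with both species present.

V* ≈ 5.72, P* ≈ 4.74

From dP/dt = 0 with P > 0: 0.00977V* = 0.0559, so V* = 5.72.
Substitute into dV/dt = 0: 0.299(1 - 5.72/15.2) = 0.0393P*.
The bracket is 0.624, giving P* = 0.186/0.0393 = 4.74.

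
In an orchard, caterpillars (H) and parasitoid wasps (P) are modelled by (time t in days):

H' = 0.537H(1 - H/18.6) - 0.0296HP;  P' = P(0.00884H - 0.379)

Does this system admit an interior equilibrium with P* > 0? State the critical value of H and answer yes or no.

The predator equation gives dP/dt > 0 only when H > 0.379/0.00884 = 42.9.
Without the predator, H → K = 18.6. Since 18.6 < 42.9, the predator cannot invade.

Threshold H = 42.9; K < 42.9, so no, the predator goes extinct.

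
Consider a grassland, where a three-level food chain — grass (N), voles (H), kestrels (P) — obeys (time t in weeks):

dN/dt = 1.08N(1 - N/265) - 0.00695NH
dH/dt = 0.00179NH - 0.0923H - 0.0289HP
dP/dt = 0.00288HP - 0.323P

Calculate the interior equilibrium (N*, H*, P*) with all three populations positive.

From dP/dt = 0: 0.00288H* = 0.323, so H* = 112.
From dN/dt = 0: 1.08(1 - N*/265) = 0.00695·112, giving N* = 265·(1 - 0.722) = 73.7.
From dH/dt = 0: 0.00179·73.7 - 0.0923 = 0.0289P*, so P* = 0.0397/0.0289 = 1.37.

N* ≈ 73.7, H* ≈ 112, P* ≈ 1.37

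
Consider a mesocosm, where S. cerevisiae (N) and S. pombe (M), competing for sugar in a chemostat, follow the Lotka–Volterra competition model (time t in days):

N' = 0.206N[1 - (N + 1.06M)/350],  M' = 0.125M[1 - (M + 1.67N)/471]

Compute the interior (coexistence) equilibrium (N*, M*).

N* ≈ 194, M* ≈ 147

Setting both brackets to zero gives the nullclines N + 1.06M = 350 and 1.67N + M = 471.
Substituting M = 471 - 1.67N into the first: N(1 - 1.06·1.67) = 350 - 1.06·471.
So N* = -149/-0.77 = 194, and then M* = 471 - 1.67·194 = 147.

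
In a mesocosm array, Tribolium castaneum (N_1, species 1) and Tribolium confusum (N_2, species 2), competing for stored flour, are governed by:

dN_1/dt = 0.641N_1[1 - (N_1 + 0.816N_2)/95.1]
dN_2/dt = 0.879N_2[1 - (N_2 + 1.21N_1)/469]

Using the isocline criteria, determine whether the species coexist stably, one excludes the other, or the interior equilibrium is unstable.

Compare the nullcline intercepts: K1/α12 = 95.1/0.816 = 117 < K2 = 469; K2/α21 = 469/1.21 = 388 > K1 = 95.1.
Since the inequalities point opposite ways, species 2 can invade but species 1 cannot.

species 2 excludes species 1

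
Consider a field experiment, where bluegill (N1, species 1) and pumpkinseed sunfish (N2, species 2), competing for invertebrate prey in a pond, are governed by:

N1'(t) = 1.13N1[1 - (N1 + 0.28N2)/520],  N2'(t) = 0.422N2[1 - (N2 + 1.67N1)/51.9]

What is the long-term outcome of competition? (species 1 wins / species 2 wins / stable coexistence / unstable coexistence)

species 1 excludes species 2

Compare the nullcline intercepts: K1/α12 = 520/0.28 = 1860 > K2 = 51.9; K2/α21 = 51.9/1.67 = 31.1 < K1 = 520.
Since the inequalities point opposite ways, species 1 can invade but species 2 cannot.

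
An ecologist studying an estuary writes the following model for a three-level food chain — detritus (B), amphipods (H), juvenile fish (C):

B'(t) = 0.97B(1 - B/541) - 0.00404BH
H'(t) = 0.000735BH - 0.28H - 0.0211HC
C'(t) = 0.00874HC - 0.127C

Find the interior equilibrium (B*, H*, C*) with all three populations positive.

B* ≈ 508, H* ≈ 14.5, C* ≈ 4.43

From dC/dt = 0: 0.00874H* = 0.127, so H* = 14.5.
From dB/dt = 0: 0.97(1 - B*/541) = 0.00404·14.5, giving B* = 541·(1 - 0.0605) = 508.
From dH/dt = 0: 0.000735·508 - 0.28 = 0.0211C*, so C* = 0.0936/0.0211 = 4.43.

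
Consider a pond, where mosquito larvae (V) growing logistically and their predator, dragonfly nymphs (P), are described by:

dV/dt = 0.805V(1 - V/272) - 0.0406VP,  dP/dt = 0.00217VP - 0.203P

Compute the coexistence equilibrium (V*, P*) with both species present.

From dP/dt = 0 with P > 0: 0.00217V* = 0.203, so V* = 93.5.
Substitute into dV/dt = 0: 0.805(1 - 93.5/272) = 0.0406P*.
The bracket is 0.656, giving P* = 0.528/0.0406 = 13.

V* ≈ 93.5, P* ≈ 13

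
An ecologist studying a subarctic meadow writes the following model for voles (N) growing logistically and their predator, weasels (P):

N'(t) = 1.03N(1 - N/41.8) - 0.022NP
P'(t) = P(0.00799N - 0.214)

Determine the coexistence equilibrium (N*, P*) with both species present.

N* ≈ 26.8, P* ≈ 16.8

From dP/dt = 0 with P > 0: 0.00799N* = 0.214, so N* = 26.8.
Substitute into dN/dt = 0: 1.03(1 - 26.8/41.8) = 0.022P*.
The bracket is 0.359, giving P* = 0.37/0.022 = 16.8.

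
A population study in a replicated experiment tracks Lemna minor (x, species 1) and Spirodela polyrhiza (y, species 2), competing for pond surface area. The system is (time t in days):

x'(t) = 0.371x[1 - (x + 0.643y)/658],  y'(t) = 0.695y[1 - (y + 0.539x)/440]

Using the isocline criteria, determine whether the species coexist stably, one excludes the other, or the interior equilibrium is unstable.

Compare the nullcline intercepts: K1/α12 = 658/0.643 = 1020 > K2 = 440; K2/α21 = 440/0.539 = 816 > K1 = 658.
Since both inequalities hold, each species can invade when rare, so the interior equilibrium is stable.

stable coexistence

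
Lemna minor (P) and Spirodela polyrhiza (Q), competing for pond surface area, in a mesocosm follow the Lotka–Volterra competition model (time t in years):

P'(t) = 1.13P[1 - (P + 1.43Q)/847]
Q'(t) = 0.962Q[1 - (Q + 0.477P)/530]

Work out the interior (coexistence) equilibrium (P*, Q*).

Setting both brackets to zero gives the nullclines P + 1.43Q = 847 and 0.477P + Q = 530.
Substituting Q = 530 - 0.477P into the first: P(1 - 1.43·0.477) = 847 - 1.43·530.
So P* = 89.1/0.318 = 280, and then Q* = 530 - 0.477·280 = 396.

P* ≈ 280, Q* ≈ 396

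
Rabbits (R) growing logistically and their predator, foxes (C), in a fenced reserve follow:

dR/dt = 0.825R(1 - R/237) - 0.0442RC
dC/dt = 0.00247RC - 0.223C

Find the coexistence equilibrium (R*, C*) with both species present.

R* ≈ 90.3, C* ≈ 11.6

From dC/dt = 0 with C > 0: 0.00247R* = 0.223, so R* = 90.3.
Substitute into dR/dt = 0: 0.825(1 - 90.3/237) = 0.0442C*.
The bracket is 0.619, giving C* = 0.511/0.0442 = 11.6.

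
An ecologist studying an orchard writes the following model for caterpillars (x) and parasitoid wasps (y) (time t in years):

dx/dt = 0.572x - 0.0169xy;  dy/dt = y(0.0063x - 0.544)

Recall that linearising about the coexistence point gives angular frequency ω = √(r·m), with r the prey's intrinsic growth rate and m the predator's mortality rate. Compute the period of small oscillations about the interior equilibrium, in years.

Here r = 0.572 and m = 0.544, so r·m = 0.311.
ω = √0.311 = 0.558 per year, hence T = 2π/ω ≈ 11.3 years.

T ≈ 11.3 years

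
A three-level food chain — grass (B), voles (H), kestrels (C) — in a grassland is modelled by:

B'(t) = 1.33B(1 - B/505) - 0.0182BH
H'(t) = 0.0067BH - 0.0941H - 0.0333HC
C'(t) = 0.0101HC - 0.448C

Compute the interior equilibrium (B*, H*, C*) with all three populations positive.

From dC/dt = 0: 0.0101H* = 0.448, so H* = 44.4.
From dB/dt = 0: 1.33(1 - B*/505) = 0.0182·44.4, giving B* = 505·(1 - 0.607) = 198.
From dH/dt = 0: 0.0067·198 - 0.0941 = 0.0333C*, so C* = 1.24/0.0333 = 37.1.

B* ≈ 198, H* ≈ 44.4, C* ≈ 37.1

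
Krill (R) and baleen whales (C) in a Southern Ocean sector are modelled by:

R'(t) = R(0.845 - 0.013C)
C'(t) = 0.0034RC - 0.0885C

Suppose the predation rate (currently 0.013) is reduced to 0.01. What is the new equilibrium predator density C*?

C* ≈ 84.5

At the interior fixed point, setting dR/dt = 0 with R > 0 fixes C* = (prey growth rate)/(RC coefficient) — independent of the other coefficients.
With the change, C* = 0.845/0.01 = 84.5; it rises from 65.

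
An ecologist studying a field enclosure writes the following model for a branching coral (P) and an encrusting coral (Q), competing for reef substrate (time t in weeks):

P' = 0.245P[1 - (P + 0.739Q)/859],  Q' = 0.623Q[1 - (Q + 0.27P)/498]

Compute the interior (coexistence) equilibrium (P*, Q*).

Setting both brackets to zero gives the nullclines P + 0.739Q = 859 and 0.27P + Q = 498.
Substituting Q = 498 - 0.27P into the first: P(1 - 0.739·0.27) = 859 - 0.739·498.
So P* = 491/0.8 = 613, and then Q* = 498 - 0.27·613 = 332.

P* ≈ 613, Q* ≈ 332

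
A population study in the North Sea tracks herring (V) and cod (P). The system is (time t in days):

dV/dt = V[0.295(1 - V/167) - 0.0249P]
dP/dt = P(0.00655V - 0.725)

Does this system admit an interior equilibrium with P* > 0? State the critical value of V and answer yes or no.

Threshold V = 111; K > 111, so yes, the predator persists.

The predator equation gives dP/dt > 0 only when V > 0.725/0.00655 = 111.
Without the predator, V → K = 167. Since 167 > 111, the predator can invade and persist.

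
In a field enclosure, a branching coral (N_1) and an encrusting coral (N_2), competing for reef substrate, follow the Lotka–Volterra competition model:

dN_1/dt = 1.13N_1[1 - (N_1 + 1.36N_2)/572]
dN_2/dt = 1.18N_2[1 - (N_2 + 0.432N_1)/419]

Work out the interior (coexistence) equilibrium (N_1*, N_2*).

Setting both brackets to zero gives the nullclines N_1 + 1.36N_2 = 572 and 0.432N_1 + N_2 = 419.
Substituting N_2 = 419 - 0.432N_1 into the first: N_1(1 - 1.36·0.432) = 572 - 1.36·419.
So N_1* = 2.16/0.412 = 5.24, and then N_2* = 419 - 0.432·5.24 = 417.

N_1* ≈ 5.24, N_2* ≈ 417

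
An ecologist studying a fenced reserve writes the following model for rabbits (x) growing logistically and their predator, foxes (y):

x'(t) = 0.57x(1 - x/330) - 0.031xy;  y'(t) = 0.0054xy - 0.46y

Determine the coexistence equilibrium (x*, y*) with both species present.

x* ≈ 85.2, y* ≈ 13.6

From dy/dt = 0 with y > 0: 0.0054x* = 0.46, so x* = 85.2.
Substitute into dx/dt = 0: 0.57(1 - 85.2/330) = 0.031y*.
The bracket is 0.742, giving y* = 0.423/0.031 = 13.6.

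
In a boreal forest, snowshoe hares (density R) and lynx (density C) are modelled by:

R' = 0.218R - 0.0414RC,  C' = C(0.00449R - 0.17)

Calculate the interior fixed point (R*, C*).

Set dC/dt = 0 with C > 0: 0.00449R - 0.17 = 0, so R* = 0.17/0.00449 = 37.9.
Set dR/dt = 0 with R > 0: 0.218 - 0.0414C = 0, so C* = 0.218/0.0414 = 5.27.

R* ≈ 37.9, C* ≈ 5.27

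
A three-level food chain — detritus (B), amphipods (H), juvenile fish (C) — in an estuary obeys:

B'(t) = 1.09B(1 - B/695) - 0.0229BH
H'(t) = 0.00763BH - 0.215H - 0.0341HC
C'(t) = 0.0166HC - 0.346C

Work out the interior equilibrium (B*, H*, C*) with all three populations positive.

From dC/dt = 0: 0.0166H* = 0.346, so H* = 20.8.
From dB/dt = 0: 1.09(1 - B*/695) = 0.0229·20.8, giving B* = 695·(1 - 0.438) = 391.
From dH/dt = 0: 0.00763·391 - 0.215 = 0.0341C*, so C* = 2.77/0.0341 = 81.1.

B* ≈ 391, H* ≈ 20.8, C* ≈ 81.1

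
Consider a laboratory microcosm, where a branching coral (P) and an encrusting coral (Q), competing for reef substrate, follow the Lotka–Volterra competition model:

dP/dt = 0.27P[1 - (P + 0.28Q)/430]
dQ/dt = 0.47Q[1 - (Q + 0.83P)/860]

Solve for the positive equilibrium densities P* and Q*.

Setting both brackets to zero gives the nullclines P + 0.28Q = 430 and 0.83P + Q = 860.
Substituting Q = 860 - 0.83P into the first: P(1 - 0.28·0.83) = 430 - 0.28·860.
So P* = 189/0.768 = 246, and then Q* = 860 - 0.83·246 = 655.

P* ≈ 246, Q* ≈ 655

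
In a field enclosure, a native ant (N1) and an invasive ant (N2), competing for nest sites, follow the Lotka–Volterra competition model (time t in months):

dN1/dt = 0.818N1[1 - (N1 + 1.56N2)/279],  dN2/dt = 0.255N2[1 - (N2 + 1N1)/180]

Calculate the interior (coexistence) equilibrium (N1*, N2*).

Setting both brackets to zero gives the nullclines N1 + 1.56N2 = 279 and 1N1 + N2 = 180.
Substituting N2 = 180 - 1N1 into the first: N1(1 - 1.56·1) = 279 - 1.56·180.
So N1* = -1.8/-0.56 = 3.21, and then N2* = 180 - 1·3.21 = 177.

N1* ≈ 3.21, N2* ≈ 177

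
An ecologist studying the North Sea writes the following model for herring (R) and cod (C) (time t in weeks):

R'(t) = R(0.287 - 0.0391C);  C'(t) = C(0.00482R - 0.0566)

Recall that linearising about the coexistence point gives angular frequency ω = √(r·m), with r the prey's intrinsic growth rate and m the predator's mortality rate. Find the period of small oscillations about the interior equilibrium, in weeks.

Here r = 0.287 and m = 0.0566, so r·m = 0.0162.
ω = √0.0162 = 0.127 per week, hence T = 2π/ω ≈ 49.3 weeks.

T ≈ 49.3 weeks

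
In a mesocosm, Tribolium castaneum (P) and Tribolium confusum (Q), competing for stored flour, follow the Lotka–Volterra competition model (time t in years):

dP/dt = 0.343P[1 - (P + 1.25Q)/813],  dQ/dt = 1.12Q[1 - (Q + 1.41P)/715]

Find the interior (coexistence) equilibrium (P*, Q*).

Setting both brackets to zero gives the nullclines P + 1.25Q = 813 and 1.41P + Q = 715.
Substituting Q = 715 - 1.41P into the first: P(1 - 1.25·1.41) = 813 - 1.25·715.
So P* = -80.8/-0.762 = 106, and then Q* = 715 - 1.41·106 = 566.

P* ≈ 106, Q* ≈ 566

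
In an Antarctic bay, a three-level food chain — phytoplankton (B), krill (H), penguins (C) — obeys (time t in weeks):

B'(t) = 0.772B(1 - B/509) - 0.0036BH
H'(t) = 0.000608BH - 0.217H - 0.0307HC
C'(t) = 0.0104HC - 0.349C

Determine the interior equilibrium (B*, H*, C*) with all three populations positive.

From dC/dt = 0: 0.0104H* = 0.349, so H* = 33.6.
From dB/dt = 0: 0.772(1 - B*/509) = 0.0036·33.6, giving B* = 509·(1 - 0.156) = 429.
From dH/dt = 0: 0.000608·429 - 0.217 = 0.0307C*, so C* = 0.044/0.0307 = 1.43.

B* ≈ 429, H* ≈ 33.6, C* ≈ 1.43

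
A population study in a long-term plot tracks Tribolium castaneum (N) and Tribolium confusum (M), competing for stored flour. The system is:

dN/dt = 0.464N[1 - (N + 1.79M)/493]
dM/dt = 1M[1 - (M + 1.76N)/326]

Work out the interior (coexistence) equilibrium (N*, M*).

N* ≈ 42.1, M* ≈ 252

Setting both brackets to zero gives the nullclines N + 1.79M = 493 and 1.76N + M = 326.
Substituting M = 326 - 1.76N into the first: N(1 - 1.79·1.76) = 493 - 1.79·326.
So N* = -90.5/-2.15 = 42.1, and then M* = 326 - 1.76·42.1 = 252.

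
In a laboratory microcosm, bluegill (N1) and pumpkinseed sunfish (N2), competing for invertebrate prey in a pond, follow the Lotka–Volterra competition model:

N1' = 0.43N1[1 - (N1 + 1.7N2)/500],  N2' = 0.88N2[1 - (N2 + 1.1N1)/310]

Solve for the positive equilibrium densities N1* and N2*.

N1* ≈ 31, N2* ≈ 276

Setting both brackets to zero gives the nullclines N1 + 1.7N2 = 500 and 1.1N1 + N2 = 310.
Substituting N2 = 310 - 1.1N1 into the first: N1(1 - 1.7·1.1) = 500 - 1.7·310.
So N1* = -27/-0.87 = 31, and then N2* = 310 - 1.1·31 = 276.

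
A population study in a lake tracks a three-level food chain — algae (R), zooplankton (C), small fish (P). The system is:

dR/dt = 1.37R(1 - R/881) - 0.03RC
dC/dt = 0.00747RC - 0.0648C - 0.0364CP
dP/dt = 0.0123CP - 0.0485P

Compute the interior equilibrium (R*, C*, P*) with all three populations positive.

R* ≈ 805, C* ≈ 3.94, P* ≈ 163

From dP/dt = 0: 0.0123C* = 0.0485, so C* = 3.94.
From dR/dt = 0: 1.37(1 - R*/881) = 0.03·3.94, giving R* = 881·(1 - 0.0863) = 805.
From dC/dt = 0: 0.00747·805 - 0.0648 = 0.0364P*, so P* = 5.95/0.0364 = 163.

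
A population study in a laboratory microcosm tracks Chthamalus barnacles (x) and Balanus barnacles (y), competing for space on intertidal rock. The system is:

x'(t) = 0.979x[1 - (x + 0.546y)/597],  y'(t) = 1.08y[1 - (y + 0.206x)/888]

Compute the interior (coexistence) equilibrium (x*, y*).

Setting both brackets to zero gives the nullclines x + 0.546y = 597 and 0.206x + y = 888.
Substituting y = 888 - 0.206x into the first: x(1 - 0.546·0.206) = 597 - 0.546·888.
So x* = 112/0.888 = 126, and then y* = 888 - 0.206·126 = 862.

x* ≈ 126, y* ≈ 862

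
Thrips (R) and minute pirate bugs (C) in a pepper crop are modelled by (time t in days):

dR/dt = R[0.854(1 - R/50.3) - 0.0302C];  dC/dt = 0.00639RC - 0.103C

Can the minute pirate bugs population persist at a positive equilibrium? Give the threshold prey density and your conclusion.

Threshold R = 16.1; K > 16.1, so yes, the predator persists.

The predator equation gives dC/dt > 0 only when R > 0.103/0.00639 = 16.1.
Without the predator, R → K = 50.3. Since 50.3 > 16.1, the predator can invade and persist.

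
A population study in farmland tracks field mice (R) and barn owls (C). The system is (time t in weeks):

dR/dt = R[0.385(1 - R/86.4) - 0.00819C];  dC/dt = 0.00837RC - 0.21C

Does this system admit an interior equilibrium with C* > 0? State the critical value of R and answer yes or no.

Threshold R = 25.1; K > 25.1, so yes, the predator persists.

The predator equation gives dC/dt > 0 only when R > 0.21/0.00837 = 25.1.
Without the predator, R → K = 86.4. Since 86.4 > 25.1, the predator can invade and persist.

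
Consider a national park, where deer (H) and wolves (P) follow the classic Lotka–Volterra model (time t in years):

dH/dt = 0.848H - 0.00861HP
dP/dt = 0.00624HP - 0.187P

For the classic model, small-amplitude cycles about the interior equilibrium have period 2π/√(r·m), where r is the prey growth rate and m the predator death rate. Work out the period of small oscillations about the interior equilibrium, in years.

T ≈ 15.8 years

Here r = 0.848 and m = 0.187, so r·m = 0.159.
ω = √0.159 = 0.398 per year, hence T = 2π/ω ≈ 15.8 years.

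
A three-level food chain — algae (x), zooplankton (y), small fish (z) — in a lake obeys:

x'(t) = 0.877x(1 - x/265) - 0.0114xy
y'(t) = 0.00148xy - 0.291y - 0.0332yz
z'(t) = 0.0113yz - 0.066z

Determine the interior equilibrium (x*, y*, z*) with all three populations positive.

From dz/dt = 0: 0.0113y* = 0.066, so y* = 5.84.
From dx/dt = 0: 0.877(1 - x*/265) = 0.0114·5.84, giving x* = 265·(1 - 0.0759) = 245.
From dy/dt = 0: 0.00148·245 - 0.291 = 0.0332z*, so z* = 0.0714/0.0332 = 2.15.

x* ≈ 245, y* ≈ 5.84, z* ≈ 2.15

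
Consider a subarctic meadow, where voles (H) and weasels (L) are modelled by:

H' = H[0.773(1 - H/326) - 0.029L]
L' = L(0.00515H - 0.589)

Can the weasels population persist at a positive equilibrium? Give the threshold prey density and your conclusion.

Threshold H = 114; K > 114, so yes, the predator persists.

The predator equation gives dL/dt > 0 only when H > 0.589/0.00515 = 114.
Without the predator, H → K = 326. Since 326 > 114, the predator can invade and persist.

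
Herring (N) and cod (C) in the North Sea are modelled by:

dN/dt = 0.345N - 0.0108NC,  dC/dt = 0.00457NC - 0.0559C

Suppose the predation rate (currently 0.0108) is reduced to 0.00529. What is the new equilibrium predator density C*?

At the interior fixed point, setting dN/dt = 0 with N > 0 fixes C* = (prey growth rate)/(NC coefficient) — independent of the other coefficients.
With the change, C* = 0.345/0.00529 = 65.2; it rises from 31.9.

C* ≈ 65.2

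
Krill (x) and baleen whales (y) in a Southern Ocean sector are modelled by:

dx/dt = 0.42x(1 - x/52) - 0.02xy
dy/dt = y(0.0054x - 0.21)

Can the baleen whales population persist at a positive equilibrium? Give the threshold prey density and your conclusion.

The predator equation gives dy/dt > 0 only when x > 0.21/0.0054 = 38.9.
Without the predator, x → K = 52. Since 52 > 38.9, the predator can invade and persist.

Threshold x = 38.9; K > 38.9, so yes, the predator persists.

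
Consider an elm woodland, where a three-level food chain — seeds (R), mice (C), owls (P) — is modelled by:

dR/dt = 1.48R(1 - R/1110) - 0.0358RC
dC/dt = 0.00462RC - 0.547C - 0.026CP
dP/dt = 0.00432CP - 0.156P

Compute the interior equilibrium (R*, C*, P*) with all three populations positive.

From dP/dt = 0: 0.00432C* = 0.156, so C* = 36.1.
From dR/dt = 0: 1.48(1 - R*/1110) = 0.0358·36.1, giving R* = 1110·(1 - 0.873) = 140.
From dC/dt = 0: 0.00462·140 - 0.547 = 0.026P*, so P* = 0.102/0.026 = 3.91.

R* ≈ 140, C* ≈ 36.1, P* ≈ 3.91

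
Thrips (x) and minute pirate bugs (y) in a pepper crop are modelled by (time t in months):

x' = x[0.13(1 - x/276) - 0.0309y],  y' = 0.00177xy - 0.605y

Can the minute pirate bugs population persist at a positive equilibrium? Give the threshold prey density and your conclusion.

Threshold x = 342; K < 342, so no, the predator goes extinct.

The predator equation gives dy/dt > 0 only when x > 0.605/0.00177 = 342.
Without the predator, x → K = 276. Since 276 < 342, the predator cannot invade.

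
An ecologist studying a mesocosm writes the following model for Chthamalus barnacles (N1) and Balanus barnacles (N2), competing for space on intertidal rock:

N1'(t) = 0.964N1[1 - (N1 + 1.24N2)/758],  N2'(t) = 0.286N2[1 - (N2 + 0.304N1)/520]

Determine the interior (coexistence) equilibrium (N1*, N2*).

N1* ≈ 182, N2* ≈ 465

Setting both brackets to zero gives the nullclines N1 + 1.24N2 = 758 and 0.304N1 + N2 = 520.
Substituting N2 = 520 - 0.304N1 into the first: N1(1 - 1.24·0.304) = 758 - 1.24·520.
So N1* = 113/0.623 = 182, and then N2* = 520 - 0.304·182 = 465.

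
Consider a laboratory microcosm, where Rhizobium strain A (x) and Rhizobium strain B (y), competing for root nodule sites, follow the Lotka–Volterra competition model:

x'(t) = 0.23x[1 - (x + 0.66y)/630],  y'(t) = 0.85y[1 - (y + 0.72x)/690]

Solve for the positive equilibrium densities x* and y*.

x* ≈ 333, y* ≈ 450

Setting both brackets to zero gives the nullclines x + 0.66y = 630 and 0.72x + y = 690.
Substituting y = 690 - 0.72x into the first: x(1 - 0.66·0.72) = 630 - 0.66·690.
So x* = 175/0.525 = 333, and then y* = 690 - 0.72·333 = 450.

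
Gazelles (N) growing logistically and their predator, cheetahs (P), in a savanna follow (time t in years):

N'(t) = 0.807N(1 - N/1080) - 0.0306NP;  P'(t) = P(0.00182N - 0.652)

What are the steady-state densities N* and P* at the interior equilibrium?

From dP/dt = 0 with P > 0: 0.00182N* = 0.652, so N* = 358.
Substitute into dN/dt = 0: 0.807(1 - 358/1080) = 0.0306P*.
The bracket is 0.668, giving P* = 0.539/0.0306 = 17.6.

N* ≈ 358, P* ≈ 17.6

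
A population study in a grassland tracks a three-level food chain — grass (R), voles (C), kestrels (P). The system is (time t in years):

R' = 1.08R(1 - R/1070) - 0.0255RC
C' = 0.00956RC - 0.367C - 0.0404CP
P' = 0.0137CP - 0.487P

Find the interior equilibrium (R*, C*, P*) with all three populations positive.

From dP/dt = 0: 0.0137C* = 0.487, so C* = 35.5.
From dR/dt = 0: 1.08(1 - R*/1070) = 0.0255·35.5, giving R* = 1070·(1 - 0.839) = 172.
From dC/dt = 0: 0.00956·172 - 0.367 = 0.0404P*, so P* = 1.28/0.0404 = 31.6.

R* ≈ 172, C* ≈ 35.5, P* ≈ 31.6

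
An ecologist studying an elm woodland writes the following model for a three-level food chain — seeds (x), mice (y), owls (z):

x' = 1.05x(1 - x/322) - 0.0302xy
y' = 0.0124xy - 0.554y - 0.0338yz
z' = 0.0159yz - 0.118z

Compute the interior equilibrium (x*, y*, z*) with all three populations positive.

From dz/dt = 0: 0.0159y* = 0.118, so y* = 7.42.
From dx/dt = 0: 1.05(1 - x*/322) = 0.0302·7.42, giving x* = 322·(1 - 0.213) = 253.
From dy/dt = 0: 0.0124·253 - 0.554 = 0.0338z*, so z* = 2.59/0.0338 = 76.5.

x* ≈ 253, y* ≈ 7.42, z* ≈ 76.5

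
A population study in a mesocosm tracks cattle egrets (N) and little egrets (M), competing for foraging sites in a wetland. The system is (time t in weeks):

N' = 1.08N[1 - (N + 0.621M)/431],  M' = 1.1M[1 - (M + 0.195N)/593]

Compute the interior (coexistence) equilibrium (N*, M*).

Setting both brackets to zero gives the nullclines N + 0.621M = 431 and 0.195N + M = 593.
Substituting M = 593 - 0.195N into the first: N(1 - 0.621·0.195) = 431 - 0.621·593.
So N* = 62.7/0.879 = 71.4, and then M* = 593 - 0.195·71.4 = 579.

N* ≈ 71.4, M* ≈ 579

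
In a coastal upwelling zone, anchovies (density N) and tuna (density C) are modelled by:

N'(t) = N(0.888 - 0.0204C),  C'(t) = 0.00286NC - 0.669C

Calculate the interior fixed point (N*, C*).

N* ≈ 234, C* ≈ 43.5

Set dC/dt = 0 with C > 0: 0.00286N - 0.669 = 0, so N* = 0.669/0.00286 = 234.
Set dN/dt = 0 with N > 0: 0.888 - 0.0204C = 0, so C* = 0.888/0.0204 = 43.5.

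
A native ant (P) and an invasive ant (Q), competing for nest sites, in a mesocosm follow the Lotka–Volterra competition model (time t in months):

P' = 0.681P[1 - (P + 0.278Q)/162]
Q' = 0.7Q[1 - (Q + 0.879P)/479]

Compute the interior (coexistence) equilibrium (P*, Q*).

P* ≈ 38.2, Q* ≈ 445

Setting both brackets to zero gives the nullclines P + 0.278Q = 162 and 0.879P + Q = 479.
Substituting Q = 479 - 0.879P into the first: P(1 - 0.278·0.879) = 162 - 0.278·479.
So P* = 28.8/0.756 = 38.2, and then Q* = 479 - 0.879·38.2 = 445.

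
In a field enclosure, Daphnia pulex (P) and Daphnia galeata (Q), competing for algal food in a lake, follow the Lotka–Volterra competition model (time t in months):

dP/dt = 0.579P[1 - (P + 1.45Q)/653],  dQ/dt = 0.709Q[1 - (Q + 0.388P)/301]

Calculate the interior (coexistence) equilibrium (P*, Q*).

P* ≈ 495, Q* ≈ 109

Setting both brackets to zero gives the nullclines P + 1.45Q = 653 and 0.388P + Q = 301.
Substituting Q = 301 - 0.388P into the first: P(1 - 1.45·0.388) = 653 - 1.45·301.
So P* = 217/0.437 = 495, and then Q* = 301 - 0.388·495 = 109.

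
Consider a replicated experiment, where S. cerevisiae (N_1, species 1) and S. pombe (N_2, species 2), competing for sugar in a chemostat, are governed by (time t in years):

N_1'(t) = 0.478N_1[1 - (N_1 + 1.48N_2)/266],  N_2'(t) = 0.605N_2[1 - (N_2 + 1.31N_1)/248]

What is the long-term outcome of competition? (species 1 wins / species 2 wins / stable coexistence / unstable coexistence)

Compare the nullcline intercepts: K1/α12 = 266/1.48 = 180 < K2 = 248; K2/α21 = 248/1.31 = 189 < K1 = 266.
Since both are reversed, neither can invade when rare; the interior point is a saddle.

unstable coexistence (outcome depends on initial conditions)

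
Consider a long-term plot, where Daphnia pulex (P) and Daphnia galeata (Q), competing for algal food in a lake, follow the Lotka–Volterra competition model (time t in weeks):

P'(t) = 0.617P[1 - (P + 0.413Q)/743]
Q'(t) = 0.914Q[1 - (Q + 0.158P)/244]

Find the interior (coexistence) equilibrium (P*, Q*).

P* ≈ 687, Q* ≈ 135

Setting both brackets to zero gives the nullclines P + 0.413Q = 743 and 0.158P + Q = 244.
Substituting Q = 244 - 0.158P into the first: P(1 - 0.413·0.158) = 743 - 0.413·244.
So P* = 642/0.935 = 687, and then Q* = 244 - 0.158·687 = 135.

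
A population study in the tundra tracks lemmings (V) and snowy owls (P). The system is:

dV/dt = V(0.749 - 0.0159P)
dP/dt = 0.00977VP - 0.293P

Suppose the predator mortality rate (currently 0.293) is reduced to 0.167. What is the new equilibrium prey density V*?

V* ≈ 17.1

At the interior fixed point, setting dP/dt = 0 with P > 0 fixes V* = (predator death rate)/(VP coefficient) — independent of the other coefficients.
With the change, V* = 0.167/0.00977 = 17.1; it falls from 30.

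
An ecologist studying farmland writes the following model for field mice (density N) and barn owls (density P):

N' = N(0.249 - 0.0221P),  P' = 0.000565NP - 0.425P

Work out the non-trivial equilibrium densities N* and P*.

N* ≈ 752, P* ≈ 11.3

Set dP/dt = 0 with P > 0: 0.000565N - 0.425 = 0, so N* = 0.425/0.000565 = 752.
Set dN/dt = 0 with N > 0: 0.249 - 0.0221P = 0, so P* = 0.249/0.0221 = 11.3.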